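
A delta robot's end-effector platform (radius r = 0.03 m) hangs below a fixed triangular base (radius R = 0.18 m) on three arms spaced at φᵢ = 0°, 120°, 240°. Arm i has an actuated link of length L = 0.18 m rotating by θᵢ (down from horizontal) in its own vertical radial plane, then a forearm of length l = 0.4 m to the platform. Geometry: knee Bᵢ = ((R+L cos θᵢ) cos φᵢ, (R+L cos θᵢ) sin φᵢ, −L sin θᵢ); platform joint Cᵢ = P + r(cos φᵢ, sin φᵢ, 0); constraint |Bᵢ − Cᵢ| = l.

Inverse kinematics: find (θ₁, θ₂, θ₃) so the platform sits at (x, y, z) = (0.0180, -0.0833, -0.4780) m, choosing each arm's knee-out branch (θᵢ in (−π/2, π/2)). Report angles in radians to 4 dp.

θ₁ = 1.0471, θ₂ = 1.3960, θ₃ = 0.8725

rotate P by −φ1: (0.0180, -0.0833, -0.4780)
  A cos θ + B sin θ = C:  0.1320·cos θ + -0.4780·sin θ = -0.3479
  θ1 = atan2(B,A) + arccos(C/0.4959) = 1.0471
rotate P by −φ2: (-0.0811, 0.0261, -0.4780)
  A=0.2311, B=-0.4780, C=(l²−L²−A²−y'²−z²)/(2L)=-0.4305
  √(A²+B²)=0.5310;  θ2 = -1.1204+2.5164 ≈ 1.3960
rotate P by −φ3: (0.0631, 0.0572, -0.4780)
  A=0.0869, B=-0.4780, C=(l²−L²−A²−y'²−z²)/(2L)=-0.3103
  √(A²+B²)=0.4858;  θ3 = -1.3910+2.2636 ≈ 0.8725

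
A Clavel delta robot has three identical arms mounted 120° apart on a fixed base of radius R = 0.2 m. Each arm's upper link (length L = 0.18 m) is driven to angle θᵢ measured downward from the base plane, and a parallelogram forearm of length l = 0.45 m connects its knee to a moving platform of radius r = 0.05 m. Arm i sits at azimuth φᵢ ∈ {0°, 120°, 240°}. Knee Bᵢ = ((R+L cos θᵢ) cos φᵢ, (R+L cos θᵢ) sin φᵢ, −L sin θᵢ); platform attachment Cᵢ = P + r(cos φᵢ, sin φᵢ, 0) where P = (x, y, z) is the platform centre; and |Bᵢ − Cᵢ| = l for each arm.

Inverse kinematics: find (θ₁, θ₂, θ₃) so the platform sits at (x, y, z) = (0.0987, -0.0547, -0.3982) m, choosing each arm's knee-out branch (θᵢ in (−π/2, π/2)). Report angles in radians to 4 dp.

θ₁ = 0.0872, θ₂ = 0.8726, θ₃ = 0.5236

rotate P by −φ1: (0.0987, -0.0547, -0.3982)
  A cos θ + B sin θ = C:  0.0513·cos θ + -0.3982·sin θ = 0.0164
  θ1 = atan2(B,A) + arccos(C/0.4015) = 0.0872
arm 2 (φ=120.0°): x'=-0.0967, y'=-0.0581
  A cos θ + B sin θ = C:  0.2467·cos θ + -0.3982·sin θ = -0.1464
  √(A²+B²)=0.4684;  θ2 = -1.0161+1.8887 ≈ 0.8726
arm 3 (φ=240.0°): x'=-0.0020, y'=0.1128
  A=0.1520, B=-0.3982, C=(l²−L²−A²−y'²−z²)/(2L)=-0.0675
  γ=atan2(-0.3982,0.1520)=-1.2062;  ψ=arccos(-0.1583)=1.7298;  θ3=γ+ψ≈0.5236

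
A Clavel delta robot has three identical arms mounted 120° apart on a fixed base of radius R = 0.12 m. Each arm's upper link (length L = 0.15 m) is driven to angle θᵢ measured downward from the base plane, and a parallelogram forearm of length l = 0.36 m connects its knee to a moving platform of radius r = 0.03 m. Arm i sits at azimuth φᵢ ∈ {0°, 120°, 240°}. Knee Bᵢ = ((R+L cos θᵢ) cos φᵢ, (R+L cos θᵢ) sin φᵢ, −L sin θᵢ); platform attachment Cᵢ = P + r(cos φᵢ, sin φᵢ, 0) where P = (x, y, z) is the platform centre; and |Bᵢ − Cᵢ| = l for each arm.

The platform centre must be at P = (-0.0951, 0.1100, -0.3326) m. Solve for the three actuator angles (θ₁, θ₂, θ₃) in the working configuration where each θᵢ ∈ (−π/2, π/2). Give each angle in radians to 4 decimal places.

arm 1 (φ=0.0°): x'=-0.0951, y'=0.1100
  A cos θ + B sin θ = C:  0.1851·cos θ + -0.3326·sin θ = -0.1663
  γ=atan2(-0.3326,0.1851)=-1.0630;  ψ=arccos(-0.4369)=2.0229;  θ1=γ+ψ≈0.9599
arm 2 (φ=120.0°): x'=0.1428, y'=0.0274
  A cos θ + B sin θ = C:  -0.0528·cos θ + -0.3326·sin θ = -0.0235
  √(A²+B²)=0.3368;  θ2 = -1.7283+1.6407 ≈ -0.0875
φ3=240.0° → target in arm frame (-0.0477, -0.1374)
  A cos θ + B sin θ = C:  0.1377·cos θ + -0.3326·sin θ = -0.1379
  γ=atan2(-0.3326,0.1377)=-1.1782;  ψ=arccos(-0.3829)=1.9638;  θ3=γ+ψ≈0.7855

θ₁ = 0.9599, θ₂ = -0.0875, θ₃ = 0.7855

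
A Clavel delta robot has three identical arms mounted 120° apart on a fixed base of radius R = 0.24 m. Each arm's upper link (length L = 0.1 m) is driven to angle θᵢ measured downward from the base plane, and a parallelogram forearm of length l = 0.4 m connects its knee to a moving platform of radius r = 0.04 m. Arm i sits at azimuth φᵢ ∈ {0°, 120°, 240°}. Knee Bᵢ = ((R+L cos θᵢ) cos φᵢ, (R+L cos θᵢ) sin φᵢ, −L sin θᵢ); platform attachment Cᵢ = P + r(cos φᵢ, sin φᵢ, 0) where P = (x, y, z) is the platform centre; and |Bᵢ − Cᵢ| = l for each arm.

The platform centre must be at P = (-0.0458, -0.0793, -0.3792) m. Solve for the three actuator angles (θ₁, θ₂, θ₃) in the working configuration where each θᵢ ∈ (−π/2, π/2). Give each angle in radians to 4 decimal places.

θ₁ = 1.3085, θ₂ = 1.3083, θ₃ = 0.3489

φ1=0.0° → target in arm frame (-0.0458, -0.0793)
  A=0.2458, B=-0.3792, C=(l²−L²−A²−y'²−z²)/(2L)=-0.3025
  θ1 = atan2(B,A) + arccos(C/0.4519) = 1.3085
φ2=120.0° → target in arm frame (-0.0458, 0.0793)
  A=0.2458, B=-0.3792, C=(l²−L²−A²−y'²−z²)/(2L)=-0.3024
  √(A²+B²)=0.4519;  θ2 = -0.9957+2.3041 ≈ 1.3083
rotate P by −φ3: (0.0916, 0.0000, -0.3792)
  A=0.1084, B=-0.3792, C=(l²−L²−A²−y'²−z²)/(2L)=-0.0277
  θ3 = atan2(B,A) + arccos(C/0.3944) = 0.3489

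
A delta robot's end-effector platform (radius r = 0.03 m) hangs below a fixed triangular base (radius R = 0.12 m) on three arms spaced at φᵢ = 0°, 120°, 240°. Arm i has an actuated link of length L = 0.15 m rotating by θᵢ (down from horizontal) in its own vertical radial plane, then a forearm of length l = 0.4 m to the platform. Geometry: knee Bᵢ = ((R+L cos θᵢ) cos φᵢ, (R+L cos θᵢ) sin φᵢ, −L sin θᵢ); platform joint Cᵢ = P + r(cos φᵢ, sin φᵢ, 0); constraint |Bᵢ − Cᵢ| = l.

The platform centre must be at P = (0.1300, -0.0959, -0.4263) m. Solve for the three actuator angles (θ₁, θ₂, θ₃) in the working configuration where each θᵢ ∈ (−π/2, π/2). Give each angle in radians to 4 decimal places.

θ₁ = 0.3492, θ₂ = 1.3093, θ₃ = 0.7855

rotate P by −φ1: (0.1300, -0.0959, -0.4263)
  e−x'=-0.0400;  (l²−L²−(e−x')²−y'²−z²)/2L = -0.1834
  θ1 = atan2(B,A) + arccos(C/0.4282) = 0.3492
arm 2 (φ=120.0°): x'=-0.1481, y'=-0.0646
  A cos θ + B sin θ = C:  0.2381·cos θ + -0.4263·sin θ = -0.3503
  θ2 = atan2(B,A) + arccos(C/0.4883) = 1.3093
rotate P by −φ3: (0.0181, 0.1605, -0.4263)
  A=0.0719, B=-0.4263, C=(l²−L²−A²−y'²−z²)/(2L)=-0.2506
  γ=atan2(-0.4263,0.0719)=-1.4036;  ψ=arccos(-0.5796)=2.1891;  θ3=γ+ψ≈0.7855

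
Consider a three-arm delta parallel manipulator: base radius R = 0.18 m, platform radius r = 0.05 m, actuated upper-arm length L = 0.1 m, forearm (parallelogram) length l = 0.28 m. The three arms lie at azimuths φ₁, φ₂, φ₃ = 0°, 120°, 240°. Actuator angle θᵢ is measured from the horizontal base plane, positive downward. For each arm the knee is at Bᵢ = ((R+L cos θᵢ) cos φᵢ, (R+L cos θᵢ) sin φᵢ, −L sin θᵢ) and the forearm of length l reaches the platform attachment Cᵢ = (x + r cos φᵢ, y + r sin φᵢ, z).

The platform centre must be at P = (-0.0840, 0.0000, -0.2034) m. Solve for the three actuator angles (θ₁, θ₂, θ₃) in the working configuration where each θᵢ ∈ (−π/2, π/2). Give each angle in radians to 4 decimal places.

θ₁ = 1.1342, θ₂ = 0.0871, θ₃ = 0.0871

φ1=0.0° → target in arm frame (-0.0840, 0.0000)
  e−x'=0.2140;  (l²−L²−(e−x')²−y'²−z²)/2L = -0.0938
  γ=atan2(-0.2034,0.2140)=-0.7600;  ψ=arccos(-0.3178)=1.8942;  θ1=γ+ψ≈1.1342
rotate P by −φ2: (0.0420, 0.0727, -0.2034)
  A cos θ + B sin θ = C:  0.0880·cos θ + -0.2034·sin θ = 0.0700
  θ2 = atan2(B,A) + arccos(C/0.2216) = 0.0871
rotate P by −φ3: (0.0420, -0.0727, -0.2034)
  e−x'=0.0880;  (l²−L²−(e−x')²−y'²−z²)/2L = 0.0700
  θ3 = atan2(B,A) + arccos(C/0.2216) = 0.0871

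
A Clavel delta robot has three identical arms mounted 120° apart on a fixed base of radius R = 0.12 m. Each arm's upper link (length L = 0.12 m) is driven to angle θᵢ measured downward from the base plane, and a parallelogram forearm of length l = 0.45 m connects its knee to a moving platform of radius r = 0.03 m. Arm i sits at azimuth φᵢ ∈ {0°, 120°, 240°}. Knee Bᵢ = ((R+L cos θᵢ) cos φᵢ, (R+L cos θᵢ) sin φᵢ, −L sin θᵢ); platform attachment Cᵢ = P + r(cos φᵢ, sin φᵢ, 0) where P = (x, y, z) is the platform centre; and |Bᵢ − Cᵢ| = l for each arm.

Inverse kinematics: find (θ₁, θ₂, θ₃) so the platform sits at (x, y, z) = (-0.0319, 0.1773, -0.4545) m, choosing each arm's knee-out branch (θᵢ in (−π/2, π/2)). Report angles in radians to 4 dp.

θ₁ = 0.8728, θ₂ = 0.0873, θ₃ = 1.2214

φ1=0.0° → target in arm frame (-0.0319, 0.1773)
  A cos θ + B sin θ = C:  0.1219·cos θ + -0.4545·sin θ = -0.2699
  γ=atan2(-0.4545,0.1219)=-1.3088;  ψ=arccos(-0.5735)=2.1815;  θ1=γ+ψ≈0.8728
φ2=120.0° → target in arm frame (0.1695, -0.0610)
  e−x'=-0.0795;  (l²−L²−(e−x')²−y'²−z²)/2L = -0.1188
  √(A²+B²)=0.4614;  θ2 = -1.7440+1.8312 ≈ 0.0873
φ3=240.0° → target in arm frame (-0.1376, -0.1163)
  A=0.2276, B=-0.4545, C=(l²−L²−A²−y'²−z²)/(2L)=-0.3491
  √(A²+B²)=0.5083;  θ3 = -1.1065+2.3279 ≈ 1.2214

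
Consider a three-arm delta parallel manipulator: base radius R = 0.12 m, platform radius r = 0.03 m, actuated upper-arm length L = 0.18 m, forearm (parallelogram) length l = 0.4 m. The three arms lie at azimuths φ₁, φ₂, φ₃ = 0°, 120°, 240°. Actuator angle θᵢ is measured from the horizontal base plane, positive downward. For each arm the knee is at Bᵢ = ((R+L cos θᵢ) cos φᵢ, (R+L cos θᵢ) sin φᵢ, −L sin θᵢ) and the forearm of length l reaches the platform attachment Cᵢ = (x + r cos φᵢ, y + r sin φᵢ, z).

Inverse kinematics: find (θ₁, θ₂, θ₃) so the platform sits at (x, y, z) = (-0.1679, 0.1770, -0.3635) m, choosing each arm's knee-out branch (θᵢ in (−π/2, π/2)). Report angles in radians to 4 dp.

φ1=0.0° → target in arm frame (-0.1679, 0.1770)
  e−x'=0.2579;  (l²−L²−(e−x')²−y'²−z²)/2L = -0.2844
  γ=atan2(-0.3635,0.2579)=-0.9537;  ψ=arccos(-0.6380)=2.2627;  θ1=γ+ψ≈1.3090
arm 2 (φ=120.0°): x'=0.2372, y'=0.0569
  e−x'=-0.1472;  (l²−L²−(e−x')²−y'²−z²)/2L = -0.0818
  γ=atan2(-0.3635,-0.1472)=-1.9557;  ψ=arccos(-0.2086)=1.7809;  θ2=γ+ψ≈-0.1747
φ3=240.0° → target in arm frame (-0.0693, -0.2339)
  A cos θ + B sin θ = C:  0.1593·cos θ + -0.3635·sin θ = -0.2351
  √(A²+B²)=0.3969;  θ3 = -1.1577+2.2047 ≈ 1.0471

θ₁ = 1.3090, θ₂ = -0.1747, θ₃ = 1.0471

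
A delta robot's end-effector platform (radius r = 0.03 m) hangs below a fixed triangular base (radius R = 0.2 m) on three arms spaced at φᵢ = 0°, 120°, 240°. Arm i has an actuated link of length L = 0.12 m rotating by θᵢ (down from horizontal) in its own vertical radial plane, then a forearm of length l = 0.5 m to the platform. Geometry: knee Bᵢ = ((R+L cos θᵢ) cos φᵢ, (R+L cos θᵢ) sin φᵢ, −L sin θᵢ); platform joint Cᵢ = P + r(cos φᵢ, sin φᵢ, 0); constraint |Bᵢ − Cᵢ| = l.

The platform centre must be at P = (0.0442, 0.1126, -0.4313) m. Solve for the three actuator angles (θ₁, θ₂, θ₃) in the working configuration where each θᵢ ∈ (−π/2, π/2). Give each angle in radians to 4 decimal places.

φ1=0.0° → target in arm frame (0.0442, 0.1126)
  A=0.1258, B=-0.4313, C=(l²−L²−A²−y'²−z²)/(2L)=0.0878
  γ=atan2(-0.4313,0.1258)=-1.2870;  ψ=arccos(0.1955)=1.3741;  θ1=γ+ψ≈0.0871
rotate P by −φ2: (0.0754, -0.0946, -0.4313)
  e−x'=0.0946;  (l²−L²−(e−x')²−y'²−z²)/2L = 0.1320
  √(A²+B²)=0.4415;  θ2 = -1.3549+1.2671 ≈ -0.0878
φ3=240.0° → target in arm frame (-0.1196, -0.0180)
  A=0.2896, B=-0.4313, C=(l²−L²−A²−y'²−z²)/(2L)=-0.1443
  γ=atan2(-0.4313,0.2896)=-0.9795;  ψ=arccos(-0.2777)=1.8522;  θ3=γ+ψ≈0.8727

θ₁ = 0.0871, θ₂ = -0.0878, θ₃ = 0.8727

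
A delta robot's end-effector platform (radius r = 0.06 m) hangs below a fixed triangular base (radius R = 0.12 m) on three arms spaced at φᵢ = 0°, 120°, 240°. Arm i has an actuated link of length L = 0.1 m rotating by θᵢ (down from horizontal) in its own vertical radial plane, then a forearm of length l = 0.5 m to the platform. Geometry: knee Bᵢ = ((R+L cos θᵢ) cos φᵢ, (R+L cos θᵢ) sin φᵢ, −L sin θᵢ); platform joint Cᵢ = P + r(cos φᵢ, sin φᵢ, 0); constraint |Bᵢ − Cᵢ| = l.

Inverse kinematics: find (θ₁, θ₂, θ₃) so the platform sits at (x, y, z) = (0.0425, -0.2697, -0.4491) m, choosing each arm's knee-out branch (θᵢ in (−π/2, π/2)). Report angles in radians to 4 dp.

θ₁ = 0.4357, θ₂ = 1.3084, θ₃ = -0.1750

rotate P by −φ1: (0.0425, -0.2697, -0.4491)
  A cos θ + B sin θ = C:  0.0175·cos θ + -0.4491·sin θ = -0.1737
  γ=atan2(-0.4491,0.0175)=-1.5318;  ψ=arccos(-0.3864)=1.9676;  θ1=γ+ψ≈0.4357
φ2=120.0° → target in arm frame (-0.2548, 0.0980)
  A=0.3148, B=-0.4491, C=(l²−L²−A²−y'²−z²)/(2L)=-0.3521
  γ=atan2(-0.4491,0.3148)=-0.9594;  ψ=arccos(-0.6419)=2.2678;  θ2=γ+ψ≈1.3084
φ3=240.0° → target in arm frame (0.2123, 0.1717)
  e−x'=-0.1523;  (l²−L²−(e−x')²−y'²−z²)/2L = -0.0718
  √(A²+B²)=0.4742;  θ3 = -1.8978+1.7228 ≈ -0.1750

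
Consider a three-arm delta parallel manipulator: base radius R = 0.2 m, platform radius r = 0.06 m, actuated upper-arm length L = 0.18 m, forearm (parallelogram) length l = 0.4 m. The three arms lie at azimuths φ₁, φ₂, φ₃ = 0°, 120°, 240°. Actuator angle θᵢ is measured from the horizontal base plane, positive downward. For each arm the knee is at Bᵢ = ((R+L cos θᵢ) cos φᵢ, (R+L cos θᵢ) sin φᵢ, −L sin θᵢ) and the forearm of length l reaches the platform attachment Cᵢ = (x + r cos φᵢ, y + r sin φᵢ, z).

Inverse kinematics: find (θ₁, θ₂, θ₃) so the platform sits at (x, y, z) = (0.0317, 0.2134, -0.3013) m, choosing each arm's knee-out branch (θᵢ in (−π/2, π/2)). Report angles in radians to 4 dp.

rotate P by −φ1: (0.0317, 0.2134, -0.3013)
  A cos θ + B sin θ = C:  0.1083·cos θ + -0.3013·sin θ = -0.0568
  θ1 = atan2(B,A) + arccos(C/0.3202) = 0.5234
φ2=120.0° → target in arm frame (0.1690, -0.1342)
  e−x'=-0.0290;  (l²−L²−(e−x')²−y'²−z²)/2L = 0.0500
  θ2 = atan2(B,A) + arccos(C/0.3027) = -0.2616
rotate P by −φ3: (-0.2007, -0.0792, -0.3013)
  e−x'=0.3407;  (l²−L²−(e−x')²−y'²−z²)/2L = -0.2375
  θ3 = atan2(B,A) + arccos(C/0.4548) = 1.3962

θ₁ = 0.5234, θ₂ = -0.2616, θ₃ = 1.3962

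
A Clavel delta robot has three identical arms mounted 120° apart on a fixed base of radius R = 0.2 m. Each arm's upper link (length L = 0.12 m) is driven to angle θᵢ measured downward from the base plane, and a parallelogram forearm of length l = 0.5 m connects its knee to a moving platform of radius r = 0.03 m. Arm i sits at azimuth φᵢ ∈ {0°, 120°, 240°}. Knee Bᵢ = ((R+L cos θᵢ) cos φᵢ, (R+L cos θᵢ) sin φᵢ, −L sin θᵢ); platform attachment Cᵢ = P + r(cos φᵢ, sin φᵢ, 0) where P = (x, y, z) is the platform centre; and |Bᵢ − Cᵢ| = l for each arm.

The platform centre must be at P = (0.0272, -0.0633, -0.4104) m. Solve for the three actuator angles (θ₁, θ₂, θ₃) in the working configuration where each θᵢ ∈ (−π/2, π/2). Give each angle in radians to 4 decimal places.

θ₁ = -0.0878, θ₂ = 0.4361, θ₃ = -0.1745

rotate P by −φ1: (0.0272, -0.0633, -0.4104)
  e−x'=0.1428;  (l²−L²−(e−x')²−y'²−z²)/2L = 0.1782
  θ1 = atan2(B,A) + arccos(C/0.4345) = -0.0878
arm 2 (φ=120.0°): x'=-0.0684, y'=0.0081
  e−x'=0.2384;  (l²−L²−(e−x')²−y'²−z²)/2L = 0.0428
  √(A²+B²)=0.4746;  θ2 = -1.0445+1.4806 ≈ 0.4361
φ3=240.0° → target in arm frame (0.0412, 0.0552)
  e−x'=0.1288;  (l²−L²−(e−x')²−y'²−z²)/2L = 0.1981
  γ=atan2(-0.4104,0.1288)=-1.2667;  ψ=arccos(0.4605)=1.0922;  θ3=γ+ψ≈-0.1745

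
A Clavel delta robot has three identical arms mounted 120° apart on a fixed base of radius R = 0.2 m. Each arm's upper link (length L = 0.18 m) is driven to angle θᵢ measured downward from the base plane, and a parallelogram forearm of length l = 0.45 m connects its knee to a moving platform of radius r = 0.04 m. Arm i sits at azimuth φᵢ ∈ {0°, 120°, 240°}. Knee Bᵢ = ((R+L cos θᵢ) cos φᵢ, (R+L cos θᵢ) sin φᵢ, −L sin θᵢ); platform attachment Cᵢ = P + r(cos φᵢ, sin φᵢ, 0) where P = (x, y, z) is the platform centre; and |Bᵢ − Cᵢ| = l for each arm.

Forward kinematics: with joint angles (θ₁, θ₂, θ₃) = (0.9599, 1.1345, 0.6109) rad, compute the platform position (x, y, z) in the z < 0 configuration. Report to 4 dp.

(-0.0143, -0.0857, -0.4911)

arm 1 at φ=0.0°: (R−r)+L cos θ1 = 0.2632;  centre 1 = (0.2632, 0.0000, -0.1474)
arm 2 at φ=120.0°: (R−r)+L cos θ2 = 0.2361;  centre 2 = (-0.1180, 0.2044, -0.1631)
arm 3 at φ=240.0°: (R−r)+L cos θ3 = 0.3074;  centre 3 = (-0.1537, -0.2663, -0.1032)
|centre ₂|²−|centre ₁|² = -0.0087;  |centre ₃|²−|centre ₁|² = 0.0141
[-0.7626 0.4089 -0.0314]·P = -0.0087;  [-0.8339 -0.5325 0.0884]·P = 0.0141
Cramer: x(z) = -0.0015+0.0260z;  y(z) = -0.0241+0.1253z
into |P−centre ₁|² = l²: 1.0164z² + 0.2751z + -0.1101 = 0;  Δ = 0.5231;  z = -0.4911 or 0.2205 → z<0 root = -0.4911
x = -0.0143, y = -0.0857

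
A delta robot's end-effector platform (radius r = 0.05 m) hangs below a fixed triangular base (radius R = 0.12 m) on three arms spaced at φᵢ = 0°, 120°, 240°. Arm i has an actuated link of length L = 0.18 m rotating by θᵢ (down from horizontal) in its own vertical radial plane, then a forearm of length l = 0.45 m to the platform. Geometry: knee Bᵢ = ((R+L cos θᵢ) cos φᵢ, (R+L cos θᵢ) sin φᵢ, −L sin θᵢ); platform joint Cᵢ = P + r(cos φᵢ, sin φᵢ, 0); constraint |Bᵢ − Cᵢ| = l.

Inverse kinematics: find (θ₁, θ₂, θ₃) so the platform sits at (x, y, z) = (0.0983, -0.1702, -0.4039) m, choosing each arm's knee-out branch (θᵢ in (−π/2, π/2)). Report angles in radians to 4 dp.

θ₁ = 0.0871, θ₂ = 0.9600, θ₃ = 0.0873

rotate P by −φ1: (0.0983, -0.1702, -0.4039)
  A=-0.0283, B=-0.4039, C=(l²−L²−A²−y'²−z²)/(2L)=-0.0633
  θ1 = atan2(B,A) + arccos(C/0.4049) = 0.0871
arm 2 (φ=120.0°): x'=-0.1965, y'=0.0000
  A cos θ + B sin θ = C:  0.2665·cos θ + -0.4039·sin θ = -0.1780
  θ2 = atan2(B,A) + arccos(C/0.4839) = 0.9600
rotate P by −φ3: (0.0982, 0.1702, -0.4039)
  e−x'=-0.0282;  (l²−L²−(e−x')²−y'²−z²)/2L = -0.0634
  √(A²+B²)=0.4049;  θ3 = -1.6406+1.7279 ≈ 0.0873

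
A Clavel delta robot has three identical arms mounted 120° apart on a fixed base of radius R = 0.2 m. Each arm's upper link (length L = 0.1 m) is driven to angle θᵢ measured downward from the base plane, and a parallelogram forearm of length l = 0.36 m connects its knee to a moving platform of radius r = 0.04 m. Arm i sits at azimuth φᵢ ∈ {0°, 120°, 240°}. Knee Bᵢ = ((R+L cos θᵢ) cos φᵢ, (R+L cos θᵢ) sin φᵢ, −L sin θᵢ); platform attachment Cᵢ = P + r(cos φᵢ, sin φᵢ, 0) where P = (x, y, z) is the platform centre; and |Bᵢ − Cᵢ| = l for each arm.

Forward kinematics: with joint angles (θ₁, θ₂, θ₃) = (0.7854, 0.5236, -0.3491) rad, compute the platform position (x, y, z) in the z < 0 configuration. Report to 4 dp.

(-0.0575, -0.0564, -0.2789)

centre 1 = (0.2307·cos0.0°, 0.2307·sin0.0°, -0.0707) = (0.2307, 0.0000, -0.0707)
φ2=120.0°: virtual centre (-0.1233, 0.2136, -0.0500), radius l
φ3=240.0°: virtual centre (-0.1270, -0.2199, 0.0342), radius l
|centre ₂|²−|centre ₁|² = 0.0051;  |centre ₃|²−|centre ₁|² = 0.0074
plane₁₂: -0.7080x+0.4271y+0.0414z = 0.0051
det = 0.6170;  x = -0.0088+0.1748z,  y = -0.0026+0.1928z
sphere 1 gives Az²+Bz+C=0 with A=1.0677, B=0.0567, C=-0.0672;  B²−4AC=0.2904;  roots -0.2789, 0.2258;  negative root z = -0.2789
x = -0.0575, y = -0.0564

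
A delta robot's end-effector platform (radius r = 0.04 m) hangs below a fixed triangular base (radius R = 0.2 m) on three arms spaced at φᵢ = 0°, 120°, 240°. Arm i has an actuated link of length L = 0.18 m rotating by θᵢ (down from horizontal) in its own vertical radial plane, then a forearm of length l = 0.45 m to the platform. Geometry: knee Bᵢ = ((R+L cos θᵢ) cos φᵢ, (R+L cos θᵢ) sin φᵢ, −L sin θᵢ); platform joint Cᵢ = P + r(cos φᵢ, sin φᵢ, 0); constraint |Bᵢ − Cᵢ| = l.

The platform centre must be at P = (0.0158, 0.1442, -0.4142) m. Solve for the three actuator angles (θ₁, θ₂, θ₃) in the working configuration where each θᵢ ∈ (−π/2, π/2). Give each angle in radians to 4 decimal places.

θ₁ = 0.6112, θ₂ = 0.1747, θ₃ = 1.1345

φ1=0.0° → target in arm frame (0.0158, 0.1442)
  e−x'=0.1442;  (l²−L²−(e−x')²−y'²−z²)/2L = -0.1196
  √(A²+B²)=0.4386;  θ1 = -1.2358+1.8469 ≈ 0.6112
rotate P by −φ2: (0.1170, -0.0858, -0.4142)
  e−x'=0.0430;  (l²−L²−(e−x')²−y'²−z²)/2L = -0.0296
  √(A²+B²)=0.4164;  θ2 = -1.4673+1.6420 ≈ 0.1747
arm 3 (φ=240.0°): x'=-0.1328, y'=-0.0584
  A cos θ + B sin θ = C:  0.2928·cos θ + -0.4142·sin θ = -0.2517
  θ3 = atan2(B,A) + arccos(C/0.5072) = 1.1345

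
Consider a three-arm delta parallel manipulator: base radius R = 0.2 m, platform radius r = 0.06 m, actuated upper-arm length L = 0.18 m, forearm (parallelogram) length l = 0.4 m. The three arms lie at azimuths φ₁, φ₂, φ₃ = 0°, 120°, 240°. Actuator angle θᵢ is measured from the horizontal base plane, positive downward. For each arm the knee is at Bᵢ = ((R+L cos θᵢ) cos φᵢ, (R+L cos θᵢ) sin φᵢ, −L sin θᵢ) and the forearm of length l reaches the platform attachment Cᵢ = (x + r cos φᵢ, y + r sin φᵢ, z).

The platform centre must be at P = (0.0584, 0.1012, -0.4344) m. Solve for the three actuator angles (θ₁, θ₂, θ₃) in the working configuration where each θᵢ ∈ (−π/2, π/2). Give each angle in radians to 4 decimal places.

θ₁ = 0.6980, θ₂ = 0.6979, θ₃ = 1.3086

φ1=0.0° → target in arm frame (0.0584, 0.1012)
  e−x'=0.0816;  (l²−L²−(e−x')²−y'²−z²)/2L = -0.2167
  θ1 = atan2(B,A) + arccos(C/0.4420) = 0.6980
φ2=120.0° → target in arm frame (0.0584, -0.1012)
  A cos θ + B sin θ = C:  0.0816·cos θ + -0.4344·sin θ = -0.2166
  γ=atan2(-0.4344,0.0816)=-1.3852;  ψ=arccos(-0.4902)=2.0831;  θ2=γ+ψ≈0.6979
arm 3 (φ=240.0°): x'=-0.1168, y'=0.0000
  A cos θ + B sin θ = C:  0.2568·cos θ + -0.4344·sin θ = -0.3530
  θ3 = atan2(B,A) + arccos(C/0.5046) = 1.3086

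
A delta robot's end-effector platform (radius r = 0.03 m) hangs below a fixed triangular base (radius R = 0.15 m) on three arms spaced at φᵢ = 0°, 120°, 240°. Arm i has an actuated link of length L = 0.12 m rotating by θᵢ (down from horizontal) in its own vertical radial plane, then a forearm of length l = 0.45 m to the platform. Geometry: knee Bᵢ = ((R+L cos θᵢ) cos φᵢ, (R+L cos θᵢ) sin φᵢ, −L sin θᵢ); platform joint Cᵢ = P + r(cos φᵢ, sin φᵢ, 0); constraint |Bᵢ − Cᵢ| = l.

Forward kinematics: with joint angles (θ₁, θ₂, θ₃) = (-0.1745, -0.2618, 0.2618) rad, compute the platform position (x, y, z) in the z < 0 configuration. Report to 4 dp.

arm 1 at φ=0.0°: ρ1 = 0.2382;  centre 1 = (0.2382, 0.0000, 0.0208)
φ2=120.0°: virtual centre (-0.1180, 0.2043, 0.0311), radius l
arm 3 at φ=240.0°: ρ3 = 0.2359;  centre 3 = (-0.1180, -0.2043, -0.0311)
subtract pairs → two planes through P
linear system: -0.7123x+0.4086y = -0.0005−0.0204z; -0.7123x+-0.4086y = -0.0005−-0.1038z
det = 0.5821;  x = 0.0008+-0.0585z,  y = 0.0000+-0.1520z
sphere 1 gives Az²+Bz+C=0 with A=1.0265, B=-0.0139, C=-0.1457;  B²−4AC=0.5985;  roots -0.3700, 0.3836;  negative root z = -0.3700
x = 0.0224, y = 0.0563

(0.0224, 0.0563, -0.3700)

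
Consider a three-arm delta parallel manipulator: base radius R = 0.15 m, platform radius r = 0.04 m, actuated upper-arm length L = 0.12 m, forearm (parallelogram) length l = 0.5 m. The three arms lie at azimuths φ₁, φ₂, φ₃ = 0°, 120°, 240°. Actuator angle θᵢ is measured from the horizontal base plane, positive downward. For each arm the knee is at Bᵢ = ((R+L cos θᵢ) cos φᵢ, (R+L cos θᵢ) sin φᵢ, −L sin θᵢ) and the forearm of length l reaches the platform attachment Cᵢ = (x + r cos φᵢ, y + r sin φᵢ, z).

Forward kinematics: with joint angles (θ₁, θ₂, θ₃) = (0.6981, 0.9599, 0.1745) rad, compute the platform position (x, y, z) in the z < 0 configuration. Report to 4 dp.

(-0.0211, -0.1253, -0.5068)

arm 1 at φ=0.0°: ρ1 = 0.2019;  O1 = (0.2019, 0.0000, -0.0771)
φ2=120.0°: virtual centre (-0.0894, 0.1549, -0.0983), radius l
φ3=240.0°: virtual centre (-0.1141, -0.1976, -0.0208), radius l
subtract pairs → two planes through P
[-0.5827 0.3097 -0.0423]·P = -0.0051;  [-0.6320 -0.3952 0.1126]·P = 0.0058
Cramer: x(z) = 0.0005+0.0426z;  y(z) = -0.0154+0.2168z
quadratic in z: (1.0488)z²+(0.1304)z+(-0.2032)=0, √Δ=0.9326 → z ∈ {-0.5068, 0.3824}; z = -0.5068 (taking z<0)
x = -0.0211, y = -0.1253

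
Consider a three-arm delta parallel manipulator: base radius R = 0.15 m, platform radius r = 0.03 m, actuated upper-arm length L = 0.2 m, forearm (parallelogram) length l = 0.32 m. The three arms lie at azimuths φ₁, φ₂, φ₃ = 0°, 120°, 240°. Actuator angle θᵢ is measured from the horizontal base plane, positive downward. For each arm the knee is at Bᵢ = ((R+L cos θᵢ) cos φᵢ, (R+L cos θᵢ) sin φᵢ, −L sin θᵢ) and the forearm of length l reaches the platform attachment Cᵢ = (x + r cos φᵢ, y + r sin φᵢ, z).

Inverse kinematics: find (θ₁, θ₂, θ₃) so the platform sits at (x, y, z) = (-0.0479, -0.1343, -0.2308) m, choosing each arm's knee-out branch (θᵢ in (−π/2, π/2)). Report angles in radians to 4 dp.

θ₁ = 0.9599, θ₂ = 1.1344, θ₃ = -0.1746

rotate P by −φ1: (-0.0479, -0.1343, -0.2308)
  e−x'=0.1679;  (l²−L²−(e−x')²−y'²−z²)/2L = -0.0927
  γ=atan2(-0.2308,0.1679)=-0.9419;  ψ=arccos(-0.3249)=1.9017;  θ1=γ+ψ≈0.9599
rotate P by −φ2: (-0.0924, 0.1086, -0.2308)
  A cos θ + B sin θ = C:  0.2124·cos θ + -0.2308·sin θ = -0.1194
  θ2 = atan2(B,A) + arccos(C/0.3136) = 1.1344
arm 3 (φ=240.0°): x'=0.1403, y'=0.0257
  A cos θ + B sin θ = C:  -0.0203·cos θ + -0.2308·sin θ = 0.0202
  √(A²+B²)=0.2317;  θ3 = -1.6583+1.4837 ≈ -0.1746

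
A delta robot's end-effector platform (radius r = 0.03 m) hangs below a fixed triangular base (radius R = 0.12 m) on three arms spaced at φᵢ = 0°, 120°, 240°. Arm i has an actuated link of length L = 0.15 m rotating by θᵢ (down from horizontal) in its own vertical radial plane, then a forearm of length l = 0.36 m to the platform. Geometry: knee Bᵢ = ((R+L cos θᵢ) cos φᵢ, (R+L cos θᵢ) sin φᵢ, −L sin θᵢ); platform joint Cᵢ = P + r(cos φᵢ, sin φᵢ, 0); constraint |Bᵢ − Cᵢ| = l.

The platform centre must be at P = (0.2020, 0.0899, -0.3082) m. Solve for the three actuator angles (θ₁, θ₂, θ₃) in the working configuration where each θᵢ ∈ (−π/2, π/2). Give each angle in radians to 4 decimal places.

rotate P by −φ1: (0.2020, 0.0899, -0.3082)
  A=-0.1120, B=-0.3082, C=(l²−L²−A²−y'²−z²)/(2L)=-0.0284
  √(A²+B²)=0.3279;  θ1 = -1.9194+1.6574 ≈ -0.2619
φ2=120.0° → target in arm frame (-0.0231, -0.2199)
  e−x'=0.1131;  (l²−L²−(e−x')²−y'²−z²)/2L = -0.1635
  √(A²+B²)=0.3283;  θ2 = -1.2190+2.0920 ≈ 0.8730
φ3=240.0° → target in arm frame (-0.1789, 0.1300)
  A cos θ + B sin θ = C:  0.2689·cos θ + -0.3082·sin θ = -0.2569
  √(A²+B²)=0.4090;  θ3 = -0.8535+2.2499 ≈ 1.3965

θ₁ = -0.2619, θ₂ = 0.8730, θ₃ = 1.3965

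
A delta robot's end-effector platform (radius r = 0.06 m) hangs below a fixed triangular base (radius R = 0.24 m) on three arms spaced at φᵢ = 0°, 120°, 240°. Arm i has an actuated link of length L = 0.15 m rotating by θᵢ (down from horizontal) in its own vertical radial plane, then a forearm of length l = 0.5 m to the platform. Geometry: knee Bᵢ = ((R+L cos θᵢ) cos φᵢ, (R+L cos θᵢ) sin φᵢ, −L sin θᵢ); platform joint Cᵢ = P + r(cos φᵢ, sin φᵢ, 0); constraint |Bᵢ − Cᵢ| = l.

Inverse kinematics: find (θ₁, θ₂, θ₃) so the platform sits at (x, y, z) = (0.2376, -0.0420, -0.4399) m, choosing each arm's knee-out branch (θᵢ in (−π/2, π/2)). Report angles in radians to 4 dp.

θ₁ = -0.3491, θ₂ = 1.3962, θ₃ = 1.1342

arm 1 (φ=0.0°): x'=0.2376, y'=-0.0420
  A cos θ + B sin θ = C:  -0.0576·cos θ + -0.4399·sin θ = 0.0964
  √(A²+B²)=0.4437;  θ1 = -1.7010+1.3519 ≈ -0.3491
φ2=120.0° → target in arm frame (-0.1552, -0.1848)
  A=0.3352, B=-0.4399, C=(l²−L²−A²−y'²−z²)/(2L)=-0.3750
  γ=atan2(-0.4399,0.3352)=-0.9197;  ψ=arccos(-0.6780)=2.3159;  θ2=γ+ψ≈1.3962
φ3=240.0° → target in arm frame (-0.0824, 0.2268)
  e−x'=0.2624;  (l²−L²−(e−x')²−y'²−z²)/2L = -0.2877
  θ3 = atan2(B,A) + arccos(C/0.5122) = 1.1342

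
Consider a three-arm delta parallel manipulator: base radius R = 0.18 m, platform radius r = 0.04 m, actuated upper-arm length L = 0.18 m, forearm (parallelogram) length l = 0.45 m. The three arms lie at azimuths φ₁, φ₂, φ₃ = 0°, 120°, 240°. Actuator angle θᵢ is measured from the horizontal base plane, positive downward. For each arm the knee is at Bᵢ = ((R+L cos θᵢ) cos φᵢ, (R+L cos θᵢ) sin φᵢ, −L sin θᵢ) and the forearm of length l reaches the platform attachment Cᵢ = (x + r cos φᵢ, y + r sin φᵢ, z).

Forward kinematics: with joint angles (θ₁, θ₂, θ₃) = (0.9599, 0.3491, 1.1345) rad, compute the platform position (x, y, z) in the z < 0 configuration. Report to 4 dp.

(-0.0376, 0.1306, -0.4739)

arm 1 at φ=0.0°: (R−r)+L cos θ1 = 0.2432;  S1 = (0.2432, 0.0000, -0.1474)
φ2=120.0°: virtual centre (-0.1546, 0.2677, -0.0616), radius l
S3 = (0.2161·cos240.0°, 0.2161·sin240.0°, -0.1631) = (-0.1080, -0.1871, -0.1631)
|S₂|²−|S₁|² = 0.0185;  |S₃|²−|S₁|² = -0.0076
linear system: -0.7956x+0.5355y = 0.0185−0.1717z; -0.7026x+-0.3742y = -0.0076−-0.0314z
det = 0.6739;  x = -0.0042+0.0704z,  y = 0.0282+-0.2161z
into |P−S₁|² = l²: 1.0517z² + 0.2478z + -0.1187 = 0;  Δ = 0.5609;  z = -0.4739 or 0.2382 → z<0 root = -0.4739
x = -0.0376, y = 0.1306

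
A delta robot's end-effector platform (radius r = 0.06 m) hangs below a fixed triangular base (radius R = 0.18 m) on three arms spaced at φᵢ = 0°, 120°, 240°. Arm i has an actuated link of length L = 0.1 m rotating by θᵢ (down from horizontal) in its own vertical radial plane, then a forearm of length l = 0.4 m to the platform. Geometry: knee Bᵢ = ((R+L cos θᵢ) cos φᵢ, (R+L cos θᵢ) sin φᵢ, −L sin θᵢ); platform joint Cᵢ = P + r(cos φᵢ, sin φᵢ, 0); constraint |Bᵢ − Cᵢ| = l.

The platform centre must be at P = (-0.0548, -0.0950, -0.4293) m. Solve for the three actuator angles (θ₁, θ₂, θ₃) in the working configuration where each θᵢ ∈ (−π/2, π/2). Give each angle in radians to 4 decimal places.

θ₁ = 1.3089, θ₂ = 1.3092, θ₃ = 0.4362

φ1=0.0° → target in arm frame (-0.0548, -0.0950)
  A=0.1748, B=-0.4293, C=(l²−L²−A²−y'²−z²)/(2L)=-0.3694
  θ1 = atan2(B,A) + arccos(C/0.4635) = 1.3089
arm 2 (φ=120.0°): x'=-0.0549, y'=0.0950
  A cos θ + B sin θ = C:  0.1749·cos θ + -0.4293·sin θ = -0.3695
  √(A²+B²)=0.4636;  θ2 = -1.1840+2.4932 ≈ 1.3092
rotate P by −φ3: (0.1097, 0.0000, -0.4293)
  e−x'=0.0103;  (l²−L²−(e−x')²−y'²−z²)/2L = -0.1720
  √(A²+B²)=0.4294;  θ3 = -1.5467+1.9830 ≈ 0.4362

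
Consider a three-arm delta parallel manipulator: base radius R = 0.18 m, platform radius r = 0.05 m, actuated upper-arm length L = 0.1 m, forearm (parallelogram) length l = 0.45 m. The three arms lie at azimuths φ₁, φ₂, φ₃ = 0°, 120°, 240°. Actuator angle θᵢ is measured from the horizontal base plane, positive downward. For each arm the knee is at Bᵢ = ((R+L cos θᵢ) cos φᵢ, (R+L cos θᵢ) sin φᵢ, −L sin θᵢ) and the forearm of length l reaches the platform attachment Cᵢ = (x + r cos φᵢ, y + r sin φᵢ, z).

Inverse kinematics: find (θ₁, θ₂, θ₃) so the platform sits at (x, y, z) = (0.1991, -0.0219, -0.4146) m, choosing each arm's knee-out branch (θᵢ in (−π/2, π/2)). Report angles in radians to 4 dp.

arm 1 (φ=0.0°): x'=0.1991, y'=-0.0219
  e−x'=-0.0691;  (l²−L²−(e−x')²−y'²−z²)/2L = 0.0768
  θ1 = atan2(B,A) + arccos(C/0.4203) = -0.3488
φ2=120.0° → target in arm frame (-0.1185, -0.1615)
  e−x'=0.2485;  (l²−L²−(e−x')²−y'²−z²)/2L = -0.3361
  √(A²+B²)=0.4834;  θ2 = -1.0308+2.3398 ≈ 1.3090
arm 3 (φ=240.0°): x'=-0.0806, y'=0.1834
  A=0.2106, B=-0.4146, C=(l²−L²−A²−y'²−z²)/(2L)=-0.2868
  √(A²+B²)=0.4650;  θ3 = -1.1008+2.2355 ≈ 1.1347

θ₁ = -0.3488, θ₂ = 1.3090, θ₃ = 1.1347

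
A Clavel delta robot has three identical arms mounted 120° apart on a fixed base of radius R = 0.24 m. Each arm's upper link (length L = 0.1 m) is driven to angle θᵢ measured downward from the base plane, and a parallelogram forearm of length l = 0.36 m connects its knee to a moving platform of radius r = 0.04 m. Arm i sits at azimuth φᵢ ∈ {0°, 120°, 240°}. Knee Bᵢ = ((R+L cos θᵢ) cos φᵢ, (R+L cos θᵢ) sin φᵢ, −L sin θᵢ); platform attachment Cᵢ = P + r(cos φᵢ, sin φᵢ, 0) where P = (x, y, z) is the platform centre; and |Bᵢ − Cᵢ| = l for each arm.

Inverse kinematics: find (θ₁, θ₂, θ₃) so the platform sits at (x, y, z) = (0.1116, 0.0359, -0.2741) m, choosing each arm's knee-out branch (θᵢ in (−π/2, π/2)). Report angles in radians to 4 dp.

φ1=0.0° → target in arm frame (0.1116, 0.0359)
  e−x'=0.0884;  (l²−L²−(e−x')²−y'²−z²)/2L = 0.1768
  √(A²+B²)=0.2880;  θ1 = -1.2588+0.9097 ≈ -0.3491
arm 2 (φ=120.0°): x'=-0.0247, y'=-0.1146
  A cos θ + B sin θ = C:  0.2247·cos θ + -0.2741·sin θ = -0.0958
  γ=atan2(-0.2741,0.2247)=-0.8841;  ψ=arccos(-0.2703)=1.8445;  θ2=γ+ψ≈0.9604
φ3=240.0° → target in arm frame (-0.0869, 0.0787)
  A cos θ + B sin θ = C:  0.2869·cos θ + -0.2741·sin θ = -0.2202
  θ3 = atan2(B,A) + arccos(C/0.3968) = 1.3964

θ₁ = -0.3491, θ₂ = 0.9604, θ₃ = 1.3964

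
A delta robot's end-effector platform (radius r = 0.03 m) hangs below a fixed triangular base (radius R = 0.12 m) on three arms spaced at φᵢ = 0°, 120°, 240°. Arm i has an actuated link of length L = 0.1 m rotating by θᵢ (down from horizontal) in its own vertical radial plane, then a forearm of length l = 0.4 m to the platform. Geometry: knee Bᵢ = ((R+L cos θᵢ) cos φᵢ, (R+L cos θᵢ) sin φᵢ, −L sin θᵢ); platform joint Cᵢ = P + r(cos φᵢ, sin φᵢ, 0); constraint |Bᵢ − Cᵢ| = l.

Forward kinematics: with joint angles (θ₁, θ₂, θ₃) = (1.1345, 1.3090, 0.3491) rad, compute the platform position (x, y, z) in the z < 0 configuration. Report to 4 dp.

arm 1 at φ=0.0°: ρ1 = 0.1323;  S1 = (0.1323, 0.0000, -0.0906)
S2 = (0.1159·cos120.0°, 0.1159·sin120.0°, -0.0966) = (-0.0579, 0.1004, -0.0966)
φ3=240.0°: virtual centre (-0.0920, -0.1593, -0.0342), radius l
subtract pairs → two planes through P
plane₁₂: -0.3804x+0.2007y+-0.0119z = -0.0029
det = 0.2112;  x = -0.0044+0.0893z,  y = -0.0230+0.2285z
into |P−S₁|² = l²: 1.0602z² + 0.1463z + -0.1326 = 0;  Δ = 0.5837;  z = -0.4293 or 0.2913 → z<0 root = -0.4293
x = -0.0427, y = -0.1211

(-0.0427, -0.1211, -0.4293)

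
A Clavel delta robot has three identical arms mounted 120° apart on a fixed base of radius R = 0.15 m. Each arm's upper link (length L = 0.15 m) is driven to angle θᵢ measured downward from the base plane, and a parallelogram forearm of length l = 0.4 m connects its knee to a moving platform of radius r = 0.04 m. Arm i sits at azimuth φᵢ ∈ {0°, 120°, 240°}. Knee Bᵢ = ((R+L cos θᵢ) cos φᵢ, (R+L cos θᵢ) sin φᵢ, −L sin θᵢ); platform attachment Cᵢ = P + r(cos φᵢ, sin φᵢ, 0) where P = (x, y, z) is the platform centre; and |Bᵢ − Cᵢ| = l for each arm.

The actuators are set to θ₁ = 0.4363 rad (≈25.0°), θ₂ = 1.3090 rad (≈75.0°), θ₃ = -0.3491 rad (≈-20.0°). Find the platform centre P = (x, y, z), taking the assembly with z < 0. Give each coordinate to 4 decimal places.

(0.0271, -0.2169, -0.3184)

arm 1 at φ=0.0°: (R−r)+L cos θ1 = 0.2459;  O1 = (0.2459, 0.0000, -0.0634)
arm 2 at φ=120.0°: (R−r)+L cos θ2 = 0.1488;  O2 = (-0.0744, 0.1289, -0.1449)
φ3=240.0°: virtual centre (-0.1255, -0.2173, 0.0513), radius l
eliminate P² terms by subtracting sphere 1 from 2 and 3
[-0.6407 0.2578 -0.1630]·P = -0.0214;  [-0.7428 -0.4347 0.2294]·P = 0.0011
Cramer: x(z) = 0.0192-0.0249z;  y(z) = -0.0353+0.5704z
quadratic in z: (1.3259)z²+(0.0978)z+(-0.1033)=0, √Δ=0.7466 → z ∈ {-0.3184, 0.2447}; z = -0.3184 (taking z<0)
x = 0.0271, y = -0.2169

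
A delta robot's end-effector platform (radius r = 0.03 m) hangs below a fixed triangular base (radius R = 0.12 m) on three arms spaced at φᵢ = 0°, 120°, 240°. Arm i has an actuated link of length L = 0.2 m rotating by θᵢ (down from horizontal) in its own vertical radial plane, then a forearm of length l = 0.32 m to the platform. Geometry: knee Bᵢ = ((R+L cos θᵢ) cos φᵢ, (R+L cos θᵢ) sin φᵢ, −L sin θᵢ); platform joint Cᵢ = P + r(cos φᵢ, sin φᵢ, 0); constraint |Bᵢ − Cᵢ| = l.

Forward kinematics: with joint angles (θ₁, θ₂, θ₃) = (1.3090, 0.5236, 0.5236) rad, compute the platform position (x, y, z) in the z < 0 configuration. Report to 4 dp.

arm 1 at φ=0.0°: e+L cos θ1 = 0.1418;  S1 = (0.1418, 0.0000, -0.1932)
S2 = (0.2632·cos120.0°, 0.2632·sin120.0°, -0.1000) = (-0.1316, 0.2279, -0.1000)
arm 3 at φ=240.0°: e+L cos θ3 = 0.2632;  S3 = (-0.1316, -0.2279, -0.1000)
subtract pairs → two planes through P
[-0.5467 0.4559 0.1864]·P = 0.0219;  [-0.5467 -0.4559 0.1864]·P = 0.0219
Cramer: x(z) = -0.0400+0.3409z;  y(z) = 0.0000-0.0000z
into |P−S₁|² = l²: 1.1162z² + 0.2625z + -0.0320 = 0;  Δ = 0.2120;  z = -0.3238 or 0.0887 → z<0 root = -0.3238
x = -0.1504, y = 0.0000

(-0.1504, 0.0000, -0.3238)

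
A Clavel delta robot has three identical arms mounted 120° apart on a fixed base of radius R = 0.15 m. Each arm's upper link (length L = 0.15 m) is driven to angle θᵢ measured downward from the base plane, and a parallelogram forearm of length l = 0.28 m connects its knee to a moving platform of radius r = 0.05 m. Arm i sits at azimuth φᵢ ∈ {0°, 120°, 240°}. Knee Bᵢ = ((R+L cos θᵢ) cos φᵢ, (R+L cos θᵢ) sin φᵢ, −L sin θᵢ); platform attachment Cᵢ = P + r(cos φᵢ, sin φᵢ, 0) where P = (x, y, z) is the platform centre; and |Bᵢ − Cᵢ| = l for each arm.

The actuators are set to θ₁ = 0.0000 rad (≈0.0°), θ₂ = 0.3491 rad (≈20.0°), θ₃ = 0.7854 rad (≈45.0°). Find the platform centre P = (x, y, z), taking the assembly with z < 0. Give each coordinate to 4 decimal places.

φ1=0.0°: virtual centre (0.2500, 0.0000, 0.0000), radius l
arm 2 at φ=120.0°: (R−r)+L cos θ2 = 0.2410;  S2 = (-0.1205, 0.2087, -0.0513)
φ3=240.0°: virtual centre (-0.1030, -0.1785, -0.1061), radius l
eliminate P² terms by subtracting sphere 1 from 2 and 3
[-0.7410 0.4173 -0.1026]·P = -0.0018;  [-0.7061 -0.3569 -0.2121]·P = -0.0088
det = 0.5591;  x = 0.0077+-0.2238z,  y = 0.0094+-0.1515z
quadratic in z: (1.0731)z²+(0.1056)z+(-0.0196)=0, √Δ=0.3088 → z ∈ {-0.1931, 0.0946}; z = -0.1931 (taking z<0)
x = 0.0509, y = 0.0386

(0.0509, 0.0386, -0.1931)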